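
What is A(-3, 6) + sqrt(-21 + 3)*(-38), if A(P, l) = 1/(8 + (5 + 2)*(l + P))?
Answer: 1/29 - 114*I*sqrt(2) ≈ 0.034483 - 161.22*I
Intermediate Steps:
A(P, l) = 1/(8 + 7*P + 7*l) (A(P, l) = 1/(8 + 7*(P + l)) = 1/(8 + (7*P + 7*l)) = 1/(8 + 7*P + 7*l))
A(-3, 6) + sqrt(-21 + 3)*(-38) = 1/(8 + 7*(-3) + 7*6) + sqrt(-21 + 3)*(-38) = 1/(8 - 21 + 42) + sqrt(-18)*(-38) = 1/29 + (3*I*sqrt(2))*(-38) = 1/29 - 114*I*sqrt(2)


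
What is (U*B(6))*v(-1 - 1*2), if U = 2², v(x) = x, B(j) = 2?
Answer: -24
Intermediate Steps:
U = 4
(U*B(6))*v(-1 - 1*2) = (4*2)*(-1 - 1*2) = 8*(-1 - 2) = 8*(-3) = -24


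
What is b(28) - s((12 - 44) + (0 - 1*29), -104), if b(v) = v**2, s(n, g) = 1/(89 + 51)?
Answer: 109759/140 ≈ 783.99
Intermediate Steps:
s(n, g) = 1/140
b(28) - s((12 - 44) + (0 - 1*29), -104) = 28**2 - 1*1/140 = 784 - 1/140 = 109759/140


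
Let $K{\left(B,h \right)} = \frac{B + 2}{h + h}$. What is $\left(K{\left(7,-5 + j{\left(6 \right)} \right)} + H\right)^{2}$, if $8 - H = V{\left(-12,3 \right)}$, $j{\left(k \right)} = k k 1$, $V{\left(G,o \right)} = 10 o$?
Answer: $\frac{1836025}{3844} \approx 477.63$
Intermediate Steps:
$j{\left(k \right)} = k^{2}$ ($j{\left(k \right)} = k^{2} \cdot 1 = k^{2}$)
$H = -22$ ($H = 8 - 10 \cdot 3 = 8 - 30 = -22$)
$K{\left(B,h \right)} = \frac{2 + B}{2 h}$
$\left(K{\left(7,-5 + j{\left(6 \right)} \right)} + H\right)^{2} = \left(\frac{2 + 7}{2 \left(-5 + 6^{2}\right)} - 22\right)^{2} = \left(\frac{1}{2} \frac{1}{-5 + 36} \cdot 9 - 22\right)^{2} = \left(\frac{1}{2} \cdot \frac{1}{31} \cdot 9 - 22\right)^{2} = \left(\frac{9}{62} - 22\right)^{2} = \left(- \frac{1355}{62}\right)^{2} = \frac{1836025}{3844}$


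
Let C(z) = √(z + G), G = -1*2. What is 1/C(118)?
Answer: √29/58 ≈ 0.092848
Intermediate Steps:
G = -2
C(z) = √(-2 + z) (C(z) = √(z - 2) = √(-2 + z))
1/C(118) = 1/(√(-2 + 118)) = 1/(√116) = 1/(2*√29) = √29/58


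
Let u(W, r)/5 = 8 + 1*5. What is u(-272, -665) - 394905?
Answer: -394840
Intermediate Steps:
u(W, r) = 65 (u(W, r) = 5*(8 + 1*5) = 5*(8 + 5) = 5*13 = 65)
u(-272, -665) - 394905 = 65 - 394905 = -394840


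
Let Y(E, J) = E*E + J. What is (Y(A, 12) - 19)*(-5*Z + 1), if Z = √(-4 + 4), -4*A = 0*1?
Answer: -7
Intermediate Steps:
A = 0 (A = -0 = -¼*0 = 0)
Z = 0 (Z = √0 = 0)
Y(E, J) = J + E² (Y(E, J) = E² + J = J + E²)
(Y(A, 12) - 19)*(-5*Z + 1) = ((12 + 0²) - 19)*(-5*0 + 1) = ((12 + 0) - 19)*(0 + 1) = (12 - 19)*1 = -7*1 = -7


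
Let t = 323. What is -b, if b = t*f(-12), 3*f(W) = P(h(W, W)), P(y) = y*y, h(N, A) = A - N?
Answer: 0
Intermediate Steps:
P(y) = y²
f(W) = 0 (f(W) = (W - W)²/3 = (⅓)*0² = (⅓)*0 = 0)
b = 0 (b = 323*0 = 0)
-b = -1*0 = 0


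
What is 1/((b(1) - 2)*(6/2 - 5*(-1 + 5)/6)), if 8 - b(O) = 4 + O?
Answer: -3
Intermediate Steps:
b(O) = 4 - O (b(O) = 8 - (4 + O) = 8 + (-4 - O) = 4 - O)
1/((b(1) - 2)*(6/2 - 5*(-1 + 5)/6)) = 1/(((4 - 1*1) - 2)*(6/2 - 5*(-1 + 5)/6)) = 1/(((4 - 1) - 2)*(6*(½) - 5*4*(⅙))) = 1/((3 - 2)*(3 - 20*⅙)) = 1/(1*(3 - 10/3)) = 1/(1*(-⅓)) = 1/(-⅓) = -3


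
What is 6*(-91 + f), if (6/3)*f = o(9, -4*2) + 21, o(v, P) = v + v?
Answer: -429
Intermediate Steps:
o(v, P) = 2*v
f = 39/2 (f = (2*9 + 21)/2 = (18 + 21)/2 = (1/2)*39 = 39/2 ≈ 19.500)
6*(-91 + f) = 6*(-91 + 39/2) = 6*(-143/2) = -429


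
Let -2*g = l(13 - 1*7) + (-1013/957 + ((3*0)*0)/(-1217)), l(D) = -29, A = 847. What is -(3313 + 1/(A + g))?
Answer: -2733100063/824962 ≈ -3313.0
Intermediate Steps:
g = 14383/957 (g = -(-29 + (-1013/957 + ((3*0)*0)/(-1217)))/2 = -(-29 + (-1013*1/957 + (0*0)*(-1/1217)))/2 = -(-29 + (-1013/957 + 0*(-1/1217)))/2 = -(-29 + (-1013/957 + 0))/2 = -(-29 - 1013/957)/2 = -½*(-28766/957) = 14383/957 ≈ 15.029)
-(3313 + 1/(A + g)) = -(3313 + 1/(847 + 14383/957)) = -(3313 + 1/(824962/957)) = -(3313 + 957/824962) = -1*2733100063/824962 = -2733100063/824962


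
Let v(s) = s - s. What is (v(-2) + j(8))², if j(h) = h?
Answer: 64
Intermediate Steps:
v(s) = 0
(v(-2) + j(8))² = (0 + 8)² = 8² = 64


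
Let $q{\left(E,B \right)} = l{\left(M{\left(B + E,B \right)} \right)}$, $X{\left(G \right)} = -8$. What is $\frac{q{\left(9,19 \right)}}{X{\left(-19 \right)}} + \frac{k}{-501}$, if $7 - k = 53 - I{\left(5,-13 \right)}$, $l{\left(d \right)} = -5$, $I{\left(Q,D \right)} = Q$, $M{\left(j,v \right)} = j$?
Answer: $\frac{2833}{4008} \approx 0.70684$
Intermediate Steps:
$q{\left(E,B \right)} = -5$
$k = -41$ ($k = 7 - \left(53 - 5\right) = 7 - 48 = -41$)
$\frac{q{\left(9,19 \right)}}{X{\left(-19 \right)}} + \frac{k}{-501} = - \frac{5}{-8} - \frac{41}{-501} = \left(-5\right) \left(- \frac{1}{8}\right) - - \frac{41}{501} = \frac{5}{8} + \frac{41}{501} = \frac{2833}{4008}$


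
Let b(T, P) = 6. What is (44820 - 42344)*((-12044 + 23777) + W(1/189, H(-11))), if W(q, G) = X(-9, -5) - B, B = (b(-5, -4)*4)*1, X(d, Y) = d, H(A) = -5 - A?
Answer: 28969200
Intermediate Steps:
B = 24 (B = (6*4)*1 = 24*1 = 24)
W(q, G) = -33 (W(q, G) = -9 - 1*24 = -9 - 24 = -33)
(44820 - 42344)*((-12044 + 23777) + W(1/189, H(-11))) = (44820 - 42344)*((-12044 + 23777) - 33) = 2476*(11733 - 33) = 2476*11700 = 28969200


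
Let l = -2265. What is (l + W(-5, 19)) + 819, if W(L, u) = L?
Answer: -1451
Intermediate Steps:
(l + W(-5, 19)) + 819 = (-2265 - 5) + 819 = -2270 + 819 = -1451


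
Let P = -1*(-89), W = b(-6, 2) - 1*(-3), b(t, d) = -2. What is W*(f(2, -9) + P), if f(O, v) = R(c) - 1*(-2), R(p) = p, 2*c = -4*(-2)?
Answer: 95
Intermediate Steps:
c = 4 (c = (-4*(-2))/2 = (1/2)*8 = 4)
f(O, v) = 6 (f(O, v) = 4 - 1*(-2) = 4 + 2 = 6)
W = 1 (W = -2 - 1*(-3) = -2 + 3 = 1)
P = 89
W*(f(2, -9) + P) = 1*(6 + 89) = 1*95 = 95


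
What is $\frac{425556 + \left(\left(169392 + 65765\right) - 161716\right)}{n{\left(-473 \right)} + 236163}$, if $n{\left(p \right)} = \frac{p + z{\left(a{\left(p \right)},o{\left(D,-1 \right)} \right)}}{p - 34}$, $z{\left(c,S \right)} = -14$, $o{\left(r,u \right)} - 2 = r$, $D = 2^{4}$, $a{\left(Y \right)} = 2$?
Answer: $\frac{252991479}{119735128} \approx 2.1129$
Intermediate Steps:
$D = 16$
$o{\left(r,u \right)} = 2 + r$
$n{\left(p \right)} = \frac{-14 + p}{-34 + p}$ ($n{\left(p \right)} = \frac{p - 14}{p - 34} = \frac{-14 + p}{-34 + p}$)
$\frac{425556 + \left(\left(169392 + 65765\right) - 161716\right)}{n{\left(-473 \right)} + 236163} = \frac{425556 + \left(\left(169392 + 65765\right) - 161716\right)}{\frac{-14 - 473}{-34 - 473} + 236163} = \frac{425556 + \left(235157 - 161716\right)}{\frac{1}{-507} \left(-487\right) + 236163} = \frac{425556 + 73441}{\left(- \frac{1}{507}\right) \left(-487\right) + 236163} = \frac{498997}{\frac{487}{507} + 236163} = \frac{498997}{\frac{119735128}{507}} = 498997 \cdot \frac{507}{119735128} = \frac{252991479}{119735128}$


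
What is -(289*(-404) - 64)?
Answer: 116820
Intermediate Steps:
-(289*(-404) - 64) = -(-116756 - 64) = -1*(-116820) = 116820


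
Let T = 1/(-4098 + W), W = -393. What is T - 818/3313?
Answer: -3676951/14878683 ≈ -0.24713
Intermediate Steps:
T = -1/4491 (T = 1/(-4098 - 393) = 1/(-4491) = -1/4491 ≈ -0.00022267)
T - 818/3313 = -1/4491 - 818/3313 = -3676951/14878683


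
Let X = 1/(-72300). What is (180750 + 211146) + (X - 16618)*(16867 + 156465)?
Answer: -52056710029333/18075 ≈ -2.8800e+9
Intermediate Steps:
X = -1/72300 ≈ -1.3831e-5
(180750 + 211146) + (X - 16618)*(16867 + 156465) = (180750 + 211146) + (-1/72300 - 16618)*(16867 + 156465) = 391896 - 1201481401/72300*173332 = 391896 - 52063793549533/18075 = -52056710029333/18075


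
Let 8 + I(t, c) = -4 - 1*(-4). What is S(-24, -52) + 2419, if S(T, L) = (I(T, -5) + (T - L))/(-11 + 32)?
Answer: 50819/21 ≈ 2420.0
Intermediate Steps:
I(t, c) = -8 (I(t, c) = -8 + (-4 - 1*(-4)) = -8 + (-4 + 4) = -8 + 0 = -8)
S(T, L) = -8/21 - L/21 + T/21 (S(T, L) = (-8 + (T - L))/(-11 + 32) = (-8 + T - L)/21 = (-8 + T - L)*(1/21) = -8/21 - L/21 + T/21)
S(-24, -52) + 2419 = (-8/21 - 1/21*(-52) + (1/21)*(-24)) + 2419 = (-8/21 + 52/21 - 8/7) + 2419 = 20/21 + 2419 = 50819/21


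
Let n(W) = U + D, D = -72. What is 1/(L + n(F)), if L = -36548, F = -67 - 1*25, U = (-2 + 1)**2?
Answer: -1/36619 ≈ -2.7308e-5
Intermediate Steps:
U = 1 (U = (-1)**2 = 1)
F = -92 (F = -67 - 25 = -92)
n(W) = -71 (n(W) = 1 - 72 = -71)
1/(L + n(F)) = 1/(-36548 - 71) = 1/(-36619) = -1/36619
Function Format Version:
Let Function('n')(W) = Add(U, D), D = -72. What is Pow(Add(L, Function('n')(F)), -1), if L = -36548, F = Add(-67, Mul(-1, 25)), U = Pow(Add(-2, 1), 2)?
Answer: Rational(-1, 36619) ≈ -2.7308e-5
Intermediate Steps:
U = 1 (U = Pow(-1, 2) = 1)
F = -92 (F = Add(-67, -25) = -92)
Function('n')(W) = -71 (Function('n')(W) = Add(1, -72) = -71)
Pow(Add(L, Function('n')(F)), -1) = Pow(Add(-36548, -71), -1) = Pow(-36619, -1) = Rational(-1, 36619)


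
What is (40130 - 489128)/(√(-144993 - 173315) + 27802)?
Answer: -1040253533/64439126 + 74833*I*√79577/64439126 ≈ -16.143 + 0.3276*I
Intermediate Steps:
(40130 - 489128)/(√(-144993 - 173315) + 27802) = -448998/(√(-318308) + 27802) = -448998/(2*I*√79577 + 27802) = -448998/(27802 + 2*I*√79577)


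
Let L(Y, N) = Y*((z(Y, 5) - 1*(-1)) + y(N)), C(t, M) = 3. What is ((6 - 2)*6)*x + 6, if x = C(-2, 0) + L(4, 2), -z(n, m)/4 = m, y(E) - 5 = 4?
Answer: -882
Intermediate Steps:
y(E) = 9 (y(E) = 5 + 4 = 9)
z(n, m) = -4*m
L(Y, N) = -10*Y (L(Y, N) = Y*((-4*5 - 1*(-1)) + 9) = Y*((-20 + 1) + 9) = Y*(-19 + 9) = Y*(-10) = -10*Y)
x = -37 (x = 3 - 10*4 = 3 - 40 = -37)
((6 - 2)*6)*x + 6 = ((6 - 2)*6)*(-37) + 6 = (4*6)*(-37) + 6 = 24*(-37) + 6 = -888 + 6 = -882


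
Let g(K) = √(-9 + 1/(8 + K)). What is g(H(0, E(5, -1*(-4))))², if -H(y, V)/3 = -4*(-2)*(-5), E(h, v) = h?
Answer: -1151/128 ≈ -8.9922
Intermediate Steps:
H(y, V) = 120 (H(y, V) = -3*(-4*(-2))*(-5) = -24*(-5) = -3*(-40) = 120)
g(H(0, E(5, -1*(-4))))² = (√((-71 - 9*120)/(8 + 120)))² = (√((-71 - 1080)/128))² = (√((1/128)*(-1151)))² = (√(-1151/128))² = (I*√2302/16)² = -1151/128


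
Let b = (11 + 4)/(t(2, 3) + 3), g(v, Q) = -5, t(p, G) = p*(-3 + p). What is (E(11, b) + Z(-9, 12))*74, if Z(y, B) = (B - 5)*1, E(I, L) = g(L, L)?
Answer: 148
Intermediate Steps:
b = 15 (b = (11 + 4)/(2*(-3 + 2) + 3) = 15/(2*(-1) + 3) = 15/(-2 + 3) = 15/1 = 15*1 = 15)
E(I, L) = -5
Z(y, B) = -5 + B (Z(y, B) = (-5 + B)*1 = -5 + B)
(E(11, b) + Z(-9, 12))*74 = (-5 + (-5 + 12))*74 = (-5 + 7)*74 = 2*74 = 148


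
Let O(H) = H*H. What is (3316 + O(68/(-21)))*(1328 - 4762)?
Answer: -5037609320/441 ≈ -1.1423e+7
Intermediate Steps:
O(H) = H²
(3316 + O(68/(-21)))*(1328 - 4762) = (3316 + (68/(-21))²)*(1328 - 4762) = (3316 + (68*(-1/21))²)*(-3434) = (3316 + (-68/21)²)*(-3434) = (3316 + 4624/441)*(-3434) = (1466980/441)*(-3434) = -5037609320/441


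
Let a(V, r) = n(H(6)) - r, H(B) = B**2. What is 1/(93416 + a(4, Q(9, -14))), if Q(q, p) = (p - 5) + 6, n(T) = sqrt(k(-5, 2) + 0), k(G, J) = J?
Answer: 93429/8728978039 - sqrt(2)/8728978039 ≈ 1.0703e-5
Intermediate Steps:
n(T) = sqrt(2) (n(T) = sqrt(2 + 0) = sqrt(2))
Q(q, p) = 1 + p (Q(q, p) = (-5 + p) + 6 = 1 + p)
a(V, r) = sqrt(2) - r
1/(93416 + a(4, Q(9, -14))) = 1/(93416 + (sqrt(2) - (1 - 14))) = 1/(93416 + (sqrt(2) - 1*(-13))) = 1/(93416 + (sqrt(2) + 13)) = 1/(93416 + (13 + sqrt(2))) = 1/(93429 + sqrt(2))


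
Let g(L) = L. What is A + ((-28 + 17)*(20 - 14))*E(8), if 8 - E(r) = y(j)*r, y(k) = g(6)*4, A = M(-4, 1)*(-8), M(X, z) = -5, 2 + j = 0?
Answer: 12184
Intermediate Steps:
j = -2 (j = -2 + 0 = -2)
A = 40 (A = -5*(-8) = 40)
y(k) = 24 (y(k) = 6*4 = 24)
E(r) = 8 - 24*r
A + ((-28 + 17)*(20 - 14))*E(8) = 40 + ((-28 + 17)*(20 - 14))*(8 - 24*8) = 40 + (-11*6)*(8 - 192) = 40 - 66*(-184) = 40 + 12144 = 12184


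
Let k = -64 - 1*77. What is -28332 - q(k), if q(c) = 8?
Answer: -28340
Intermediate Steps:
k = -141 (k = -64 - 77 = -141)
-28332 - q(k) = -28332 - 1*8 = -28332 - 8 = -28340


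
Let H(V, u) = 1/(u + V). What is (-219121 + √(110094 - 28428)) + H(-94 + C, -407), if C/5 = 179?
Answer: -86333673/394 + 3*√9074 ≈ -2.1884e+5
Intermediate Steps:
C = 895 (C = 5*179 = 895)
H(V, u) = 1/(V + u)
(-219121 + √(110094 - 28428)) + H(-94 + C, -407) = (-219121 + √(110094 - 28428)) + 1/((-94 + 895) - 407) = (-219121 + √81666) + 1/(801 - 407) = (-219121 + 3*√9074) + 1/394 = -86333673/394 + 3*√9074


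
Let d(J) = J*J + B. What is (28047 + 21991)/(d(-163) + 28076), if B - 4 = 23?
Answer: 25019/27336 ≈ 0.91524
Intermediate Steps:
B = 27 (B = 4 + 23 = 27)
d(J) = 27 + J² (d(J) = J*J + 27 = J² + 27 = 27 + J²)
(28047 + 21991)/(d(-163) + 28076) = (28047 + 21991)/((27 + (-163)²) + 28076) = 50038/((27 + 26569) + 28076) = 50038/(26596 + 28076) = 50038/54672 = 50038*(1/54672) = 25019/27336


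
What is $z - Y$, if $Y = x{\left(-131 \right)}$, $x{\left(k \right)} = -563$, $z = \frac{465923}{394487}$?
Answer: $\frac{222562104}{394487} \approx 564.18$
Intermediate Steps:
$z = \frac{465923}{394487}$ ($z = 465923 \cdot \frac{1}{394487} = \frac{465923}{394487} \approx 1.1811$)
$Y = -563$
$z - Y = \frac{465923}{394487} - -563 = \frac{465923}{394487} + 563 = \frac{222562104}{394487}$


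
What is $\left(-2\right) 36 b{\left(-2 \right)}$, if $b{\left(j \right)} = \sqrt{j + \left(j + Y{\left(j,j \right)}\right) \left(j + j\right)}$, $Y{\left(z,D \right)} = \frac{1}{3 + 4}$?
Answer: $- \frac{72 \sqrt{266}}{7} \approx -167.75$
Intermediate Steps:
$Y{\left(z,D \right)} = \frac{1}{7}$
$b{\left(j \right)} = \sqrt{j + 2 j \left(\frac{1}{7} + j\right)}$ ($b{\left(j \right)} = \sqrt{j + \left(j + \frac{1}{7}\right) \left(j + j\right)} = \sqrt{j + \left(\frac{1}{7} + j\right) 2 j} = \sqrt{j + 2 j \left(\frac{1}{7} + j\right)}$)
$\left(-2\right) 36 b{\left(-2 \right)} = \left(-2\right) 36 \frac{\sqrt{7} \sqrt{- 2 \left(9 + 14 \left(-2\right)\right)}}{7} = - 72 \frac{\sqrt{7} \sqrt{- 2 \left(9 - 28\right)}}{7} = - 72 \frac{\sqrt{7} \sqrt{\left(-2\right) \left(-19\right)}}{7} = - 72 \frac{\sqrt{7} \sqrt{38}}{7} = - 72 \frac{\sqrt{266}}{7} = - \frac{72 \sqrt{266}}{7}$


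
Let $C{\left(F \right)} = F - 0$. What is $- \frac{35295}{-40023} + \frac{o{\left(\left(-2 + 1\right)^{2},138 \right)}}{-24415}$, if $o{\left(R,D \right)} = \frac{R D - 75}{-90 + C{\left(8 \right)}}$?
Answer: $\frac{23554723433}{26709082230} \approx 0.8819$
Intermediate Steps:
$C{\left(F \right)} = F$ ($C{\left(F \right)} = F + 0 = F$)
$o{\left(R,D \right)} = \frac{75}{82} - \frac{D R}{82}$ ($o{\left(R,D \right)} = \frac{R D - 75}{-90 + 8} = \frac{D R - 75}{-82} = \left(-75 + D R\right) \left(- \frac{1}{82}\right) = \frac{75}{82} - \frac{D R}{82}$)
$- \frac{35295}{-40023} + \frac{o{\left(\left(-2 + 1\right)^{2},138 \right)}}{-24415} = - \frac{35295}{-40023} + \frac{\frac{75}{82} - \frac{69 \left(-2 + 1\right)^{2}}{41}}{-24415} = \left(-35295\right) \left(- \frac{1}{40023}\right) + \left(\frac{75}{82} - \frac{69 \left(-1\right)^{2}}{41}\right) \left(- \frac{1}{24415}\right) = \frac{11765}{13341} + \left(\frac{75}{82} - \frac{69}{41} \cdot 1\right) \left(- \frac{1}{24415}\right) = \frac{11765}{13341} + \left(\frac{75}{82} - \frac{69}{41}\right) \left(- \frac{1}{24415}\right) = \frac{11765}{13341} - - \frac{63}{2002030} = \frac{11765}{13341} + \frac{63}{2002030} = \frac{23554723433}{26709082230}$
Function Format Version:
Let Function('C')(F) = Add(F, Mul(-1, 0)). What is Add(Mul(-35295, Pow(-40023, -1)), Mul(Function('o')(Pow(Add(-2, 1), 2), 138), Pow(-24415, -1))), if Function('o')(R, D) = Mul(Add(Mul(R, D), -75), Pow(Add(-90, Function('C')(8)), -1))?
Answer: Rational(23554723433, 26709082230) ≈ 0.88190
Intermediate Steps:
Function('C')(F) = F (Function('C')(F) = Add(F, 0) = F)
Function('o')(R, D) = Add(Rational(75, 82), Mul(Rational(-1, 82), D, R)) (Function('o')(R, D) = Mul(Add(Mul(R, D), -75), Pow(Add(-90, 8), -1)) = Mul(Add(Mul(D, R), -75), Pow(-82, -1)) = Mul(Add(-75, Mul(D, R)), Rational(-1, 82)) = Add(Rational(75, 82), Mul(Rational(-1, 82), D, R)))
Add(Mul(-35295, Pow(-40023, -1)), Mul(Function('o')(Pow(Add(-2, 1), 2), 138), Pow(-24415, -1))) = Add(Mul(-35295, Pow(-40023, -1)), Mul(Add(Rational(75, 82), Mul(Rational(-1, 82), 138, Pow(Add(-2, 1), 2))), Pow(-24415, -1))) = Add(Mul(-35295, Rational(-1, 40023)), Mul(Add(Rational(75, 82), Mul(Rational(-1, 82), 138, Pow(-1, 2))), Rational(-1, 24415))) = Add(Rational(11765, 13341), Mul(Add(Rational(75, 82), Mul(Rational(-1, 82), 138, 1)), Rational(-1, 24415))) = Add(Rational(11765, 13341), Mul(Add(Rational(75, 82), Rational(-69, 41)), Rational(-1, 24415))) = Add(Rational(11765, 13341), Mul(Rational(-63, 82), Rational(-1, 24415))) = Add(Rational(11765, 13341), Rational(63, 2002030)) = Rational(23554723433, 26709082230)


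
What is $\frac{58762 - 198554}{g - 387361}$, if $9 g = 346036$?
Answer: $\frac{1258128}{3140213} \approx 0.40065$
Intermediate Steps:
$g = \frac{346036}{9}$ ($g = \frac{1}{9} \cdot 346036 = \frac{346036}{9} \approx 38448.0$)
$\frac{58762 - 198554}{g - 387361} = \frac{58762 - 198554}{\frac{346036}{9} - 387361} = - \frac{139792}{- \frac{3140213}{9}} = \left(-139792\right) \left(- \frac{9}{3140213}\right) = \frac{1258128}{3140213}$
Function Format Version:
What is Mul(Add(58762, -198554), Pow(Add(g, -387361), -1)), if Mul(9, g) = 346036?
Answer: Rational(1258128, 3140213) ≈ 0.40065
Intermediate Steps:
g = Rational(346036, 9) (g = Mul(Rational(1, 9), 346036) = Rational(346036, 9) ≈ 38448.)
Mul(Add(58762, -198554), Pow(Add(g, -387361), -1)) = Mul(Add(58762, -198554), Pow(Add(Rational(346036, 9), -387361), -1)) = Mul(-139792, Pow(Rational(-3140213, 9), -1)) = Mul(-139792, Rational(-9, 3140213)) = Rational(1258128, 3140213)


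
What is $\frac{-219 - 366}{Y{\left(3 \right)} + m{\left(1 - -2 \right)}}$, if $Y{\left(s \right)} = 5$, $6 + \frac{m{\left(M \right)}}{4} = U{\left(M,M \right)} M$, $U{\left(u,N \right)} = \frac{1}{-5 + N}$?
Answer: $\frac{117}{5} \approx 23.4$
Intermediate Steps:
$m{\left(M \right)} = -24 + \frac{4 M}{-5 + M}$ ($m{\left(M \right)} = -24 + 4 \frac{M}{-5 + M} = -24 + \frac{4 M}{-5 + M}$)
$\frac{-219 - 366}{Y{\left(3 \right)} + m{\left(1 - -2 \right)}} = \frac{-219 - 366}{5 + \frac{20 \left(6 - \left(1 - -2\right)\right)}{-5 + \left(1 - -2\right)}} = - \frac{585}{5 + \frac{20 \left(6 - \left(1 + 2\right)\right)}{-5 + \left(1 + 2\right)}} = - \frac{585}{5 + \frac{20 \left(6 - 3\right)}{-5 + 3}} = - \frac{585}{5 + \frac{20 \left(6 - 3\right)}{-2}} = - \frac{585}{5 + 20 \left(- \frac{1}{2}\right) 3} = - \frac{585}{5 - 30} = - \frac{585}{-25} = \left(-585\right) \left(- \frac{1}{25}\right) = \frac{117}{5}$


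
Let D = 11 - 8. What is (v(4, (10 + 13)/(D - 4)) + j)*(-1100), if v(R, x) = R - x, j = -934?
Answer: 997700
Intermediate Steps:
D = 3
(v(4, (10 + 13)/(D - 4)) + j)*(-1100) = ((4 - (10 + 13)/(3 - 4)) - 934)*(-1100) = ((4 - 23/(-1)) - 934)*(-1100) = ((4 - 23*(-1)) - 934)*(-1100) = ((4 - 1*(-23)) - 934)*(-1100) = ((4 + 23) - 934)*(-1100) = (27 - 934)*(-1100) = -907*(-1100) = 997700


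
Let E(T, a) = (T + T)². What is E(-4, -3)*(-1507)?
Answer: -96448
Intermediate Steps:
E(T, a) = 4*T² (E(T, a) = (2*T)² = 4*T²)
E(-4, -3)*(-1507) = (4*(-4)²)*(-1507) = (4*16)*(-1507) = 64*(-1507) = -96448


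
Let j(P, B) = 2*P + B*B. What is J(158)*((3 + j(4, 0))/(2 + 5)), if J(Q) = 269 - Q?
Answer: 1221/7 ≈ 174.43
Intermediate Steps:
j(P, B) = B² + 2*P (j(P, B) = 2*P + B² = B² + 2*P)
J(158)*((3 + j(4, 0))/(2 + 5)) = (269 - 1*158)*((3 + (0² + 2*4))/(2 + 5)) = (269 - 158)*((3 + (0 + 8))/7) = 111*((3 + 8)*(⅐)) = 111*(11*(⅐)) = 111*(11/7) = 1221/7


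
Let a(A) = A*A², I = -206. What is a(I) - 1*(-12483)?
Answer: -8729333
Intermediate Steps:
a(A) = A³
a(I) - 1*(-12483) = (-206)³ - 1*(-12483) = -8741816 + 12483 = -8729333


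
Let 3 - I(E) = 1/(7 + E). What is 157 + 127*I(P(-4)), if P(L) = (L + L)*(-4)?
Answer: 20855/39 ≈ 534.74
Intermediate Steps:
P(L) = -8*L (P(L) = (2*L)*(-4) = -8*L)
I(E) = 3 - 1/(7 + E)
157 + 127*I(P(-4)) = 157 + 127*((20 + 3*(-8*(-4)))/(7 - 8*(-4))) = 157 + 127*((20 + 3*32)/(7 + 32)) = 157 + 127*((20 + 96)/39) = 157 + 127*((1/39)*116) = 157 + 127*(116/39) = 157 + 14732/39 = 20855/39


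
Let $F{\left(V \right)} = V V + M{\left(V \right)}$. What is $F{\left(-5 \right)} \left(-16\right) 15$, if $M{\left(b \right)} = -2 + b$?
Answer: $-4320$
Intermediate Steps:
$F{\left(V \right)} = -2 + V + V^{2}$ ($F{\left(V \right)} = V V + \left(-2 + V\right) = V^{2} + \left(-2 + V\right) = -2 + V + V^{2}$)
$F{\left(-5 \right)} \left(-16\right) 15 = \left(-2 - 5 + \left(-5\right)^{2}\right) \left(-16\right) 15 = \left(-2 - 5 + 25\right) \left(-16\right) 15 = 18 \left(-16\right) 15 = \left(-288\right) 15 = -4320$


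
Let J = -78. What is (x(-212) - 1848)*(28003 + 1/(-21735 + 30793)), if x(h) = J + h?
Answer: -271153106075/4529 ≈ -5.9870e+7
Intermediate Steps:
x(h) = -78 + h
(x(-212) - 1848)*(28003 + 1/(-21735 + 30793)) = ((-78 - 212) - 1848)*(28003 + 1/(-21735 + 30793)) = (-290 - 1848)*(28003 + 1/9058) = -2138*(28003 + 1/9058) = -2138*253651175/9058 = -271153106075/4529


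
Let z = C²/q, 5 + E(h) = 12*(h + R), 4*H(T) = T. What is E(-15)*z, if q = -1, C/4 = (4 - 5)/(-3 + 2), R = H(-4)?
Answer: 3152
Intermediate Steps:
H(T) = T/4
R = -1 (R = (¼)*(-4) = -1)
E(h) = -17 + 12*h (E(h) = -5 + 12*(h - 1) = -5 + 12*(-1 + h) = -5 + (-12 + 12*h) = -17 + 12*h)
C = 4 (C = 4*((4 - 5)/(-3 + 2)) = 4*(-1/(-1)) = 4*(-1*(-1)) = 4*1 = 4)
z = -16 (z = 4²/(-1) = 16*(-1) = -16)
E(-15)*z = (-17 + 12*(-15))*(-16) = (-17 - 180)*(-16) = -197*(-16) = 3152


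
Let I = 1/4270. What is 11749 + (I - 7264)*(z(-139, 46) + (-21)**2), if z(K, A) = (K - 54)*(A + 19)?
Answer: 187741656623/2135 ≈ 8.7935e+7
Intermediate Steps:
z(K, A) = (-54 + K)*(19 + A)
I = 1/4270 ≈ 0.00023419
11749 + (I - 7264)*(z(-139, 46) + (-21)**2) = 11749 + (1/4270 - 7264)*((-1026 - 54*46 + 19*(-139) + 46*(-139)) + (-21)**2) = 11749 - 31017279*((-1026 - 2484 - 2641 - 6394) + 441)/4270 = 11749 - 31017279*(-12545 + 441)/4270 = 11749 - 31017279/4270*(-12104) = 11749 + 187716572508/2135 = 187741656623/2135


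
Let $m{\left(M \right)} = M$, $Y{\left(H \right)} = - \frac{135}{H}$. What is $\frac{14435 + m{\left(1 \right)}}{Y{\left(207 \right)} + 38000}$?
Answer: $\frac{332028}{873985} \approx 0.3799$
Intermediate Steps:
$\frac{14435 + m{\left(1 \right)}}{Y{\left(207 \right)} + 38000} = \frac{14435 + 1}{- \frac{135}{207} + 38000} = \frac{14436}{\left(-135\right) \frac{1}{207} + 38000} = \frac{14436}{- \frac{15}{23} + 38000} = \frac{14436}{\frac{873985}{23}} = 14436 \cdot \frac{23}{873985} = \frac{332028}{873985}$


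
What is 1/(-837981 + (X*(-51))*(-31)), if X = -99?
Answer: -1/994500 ≈ -1.0055e-6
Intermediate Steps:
1/(-837981 + (X*(-51))*(-31)) = 1/(-837981 - 99*(-51)*(-31)) = 1/(-837981 + 5049*(-31)) = 1/(-837981 - 156519) = 1/(-994500) = -1/994500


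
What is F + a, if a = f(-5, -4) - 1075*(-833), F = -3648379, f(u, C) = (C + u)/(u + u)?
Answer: -27529031/10 ≈ -2.7529e+6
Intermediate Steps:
f(u, C) = (C + u)/(2*u) (f(u, C) = (C + u)/((2*u)) = (C + u)*(1/(2*u)) = (C + u)/(2*u))
a = 8954759/10 (a = (½)*(-4 - 5)/(-5) - 1075*(-833) = (½)*(-⅕)*(-9) + 895475 = 9/10 + 895475 = 8954759/10 ≈ 8.9548e+5)
F + a = -3648379 + 8954759/10 = -27529031/10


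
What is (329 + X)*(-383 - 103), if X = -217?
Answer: -54432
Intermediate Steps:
(329 + X)*(-383 - 103) = (329 - 217)*(-383 - 103) = 112*(-486) = -54432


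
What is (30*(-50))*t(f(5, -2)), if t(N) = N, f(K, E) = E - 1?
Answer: 4500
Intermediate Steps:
f(K, E) = -1 + E
(30*(-50))*t(f(5, -2)) = (30*(-50))*(-1 - 2) = -1500*(-3) = 4500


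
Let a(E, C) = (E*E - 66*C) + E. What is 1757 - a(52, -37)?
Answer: -3441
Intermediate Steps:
a(E, C) = E + E**2 - 66*C (a(E, C) = (E**2 - 66*C) + E = E + E**2 - 66*C)
1757 - a(52, -37) = 1757 - (52 + 52**2 - 66*(-37)) = 1757 - (52 + 2704 + 2442) = 1757 - 1*5198 = 1757 - 5198 = -3441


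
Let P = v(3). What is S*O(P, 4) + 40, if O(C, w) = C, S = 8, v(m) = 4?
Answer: 72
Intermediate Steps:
P = 4
S*O(P, 4) + 40 = 8*4 + 40 = 32 + 40 = 72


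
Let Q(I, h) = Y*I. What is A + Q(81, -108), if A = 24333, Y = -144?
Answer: 12669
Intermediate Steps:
Q(I, h) = -144*I
A + Q(81, -108) = 24333 - 144*81 = 24333 - 11664 = 12669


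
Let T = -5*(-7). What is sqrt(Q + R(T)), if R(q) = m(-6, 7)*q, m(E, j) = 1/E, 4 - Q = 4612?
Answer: I*sqrt(166098)/6 ≈ 67.925*I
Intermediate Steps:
Q = -4608 (Q = 4 - 1*4612 = 4 - 4612 = -4608)
T = 35
R(q) = -q/6 (R(q) = q/(-6) = -q/6)
sqrt(Q + R(T)) = sqrt(-4608 - 1/6*35) = sqrt(-4608 - 35/6) = sqrt(-27683/6) = I*sqrt(166098)/6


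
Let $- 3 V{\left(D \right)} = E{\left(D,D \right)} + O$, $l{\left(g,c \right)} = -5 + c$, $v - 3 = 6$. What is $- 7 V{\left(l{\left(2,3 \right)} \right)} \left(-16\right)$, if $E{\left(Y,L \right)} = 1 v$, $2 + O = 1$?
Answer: $- \frac{896}{3} \approx -298.67$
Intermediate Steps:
$v = 9$ ($v = 3 + 6 = 9$)
$O = -1$ ($O = -2 + 1 = -1$)
$E{\left(Y,L \right)} = 9$ ($E{\left(Y,L \right)} = 1 \cdot 9 = 9$)
$V{\left(D \right)} = - \frac{8}{3}$ ($V{\left(D \right)} = - \frac{9 - 1}{3} = \left(- \frac{1}{3}\right) 8 = - \frac{8}{3}$)
$- 7 V{\left(l{\left(2,3 \right)} \right)} \left(-16\right) = \left(-7\right) \left(- \frac{8}{3}\right) \left(-16\right) = \frac{56}{3} \left(-16\right) = - \frac{896}{3}$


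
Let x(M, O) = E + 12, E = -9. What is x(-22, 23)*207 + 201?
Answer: 822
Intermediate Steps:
x(M, O) = 3 (x(M, O) = -9 + 12 = 3)
x(-22, 23)*207 + 201 = 3*207 + 201 = 621 + 201 = 822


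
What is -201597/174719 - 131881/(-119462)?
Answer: -1041064375/20872281178 ≈ -0.049878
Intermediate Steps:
-201597/174719 - 131881/(-119462) = -201597*1/174719 - 131881*(-1/119462) = -201597/174719 + 131881/119462 = -1041064375/20872281178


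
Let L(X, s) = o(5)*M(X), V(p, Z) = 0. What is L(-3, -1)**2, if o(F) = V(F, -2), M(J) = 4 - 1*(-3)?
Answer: 0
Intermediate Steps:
M(J) = 7 (M(J) = 4 + 3 = 7)
o(F) = 0
L(X, s) = 0 (L(X, s) = 0*7 = 0)
L(-3, -1)**2 = 0**2 = 0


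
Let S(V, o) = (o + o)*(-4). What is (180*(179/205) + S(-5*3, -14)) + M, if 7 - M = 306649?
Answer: -12561286/41 ≈ -3.0637e+5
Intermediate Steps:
M = -306642 (M = 7 - 1*306649 = 7 - 306649 = -306642)
S(V, o) = -8*o (S(V, o) = (2*o)*(-4) = -8*o)
(180*(179/205) + S(-5*3, -14)) + M = (180*(179/205) - 8*(-14)) - 306642 = (180*(179*(1/205)) + 112) - 306642 = (180*(179/205) + 112) - 306642 = (6444/41 + 112) - 306642 = 11036/41 - 306642 = -12561286/41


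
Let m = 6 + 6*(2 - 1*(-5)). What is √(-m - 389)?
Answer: I*√437 ≈ 20.905*I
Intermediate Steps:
m = 48 (m = 6 + 6*(2 + 5) = 6 + 6*7 = 6 + 42 = 48)
√(-m - 389) = √(-1*48 - 389) = √(-48 - 389) = √(-437) = I*√437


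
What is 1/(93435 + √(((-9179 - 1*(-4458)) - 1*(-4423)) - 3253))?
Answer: 93435/8730102776 - I*√3551/8730102776 ≈ 1.0703e-5 - 6.8258e-9*I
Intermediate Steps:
1/(93435 + √(((-9179 - 1*(-4458)) - 1*(-4423)) - 3253)) = 1/(93435 + √(((-9179 + 4458) + 4423) - 3253)) = 1/(93435 + √((-4721 + 4423) - 3253)) = 1/(93435 + √(-298 - 3253)) = 1/(93435 + √(-3551)) = 1/(93435 + I*√3551)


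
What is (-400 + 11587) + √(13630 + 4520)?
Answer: 11187 + 55*√6 ≈ 11322.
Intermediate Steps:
(-400 + 11587) + √(13630 + 4520) = 11187 + √18150 = 11187 + 55*√6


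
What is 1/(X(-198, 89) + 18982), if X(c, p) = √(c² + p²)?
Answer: 18982/360269199 - 5*√1885/360269199 ≈ 5.2086e-5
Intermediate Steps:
1/(X(-198, 89) + 18982) = 1/(√((-198)² + 89²) + 18982) = 1/(√(39204 + 7921) + 18982) = 1/(√47125 + 18982) = 1/(5*√1885 + 18982) = 1/(18982 + 5*√1885)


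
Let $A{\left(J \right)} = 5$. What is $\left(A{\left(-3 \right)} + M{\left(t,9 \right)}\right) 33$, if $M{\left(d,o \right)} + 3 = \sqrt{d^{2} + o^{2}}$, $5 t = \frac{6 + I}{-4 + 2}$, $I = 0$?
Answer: $66 + \frac{99 \sqrt{226}}{5} \approx 363.66$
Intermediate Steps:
$t = - \frac{3}{5}$ ($t = \frac{\left(6 + 0\right) \frac{1}{-4 + 2}}{5} = \frac{6 \frac{1}{-2}}{5} = \frac{6 \left(- \frac{1}{2}\right)}{5} = \frac{1}{5} \left(-3\right) = - \frac{3}{5} \approx -0.6$)
$M{\left(d,o \right)} = -3 + \sqrt{d^{2} + o^{2}}$
$\left(A{\left(-3 \right)} + M{\left(t,9 \right)}\right) 33 = \left(5 - \left(3 - \sqrt{\left(- \frac{3}{5}\right)^{2} + 9^{2}}\right)\right) 33 = \left(5 - \left(3 - \sqrt{\frac{9}{25} + 81}\right)\right) 33 = \left(5 - \left(3 - \sqrt{\frac{2034}{25}}\right)\right) 33 = \left(5 - \left(3 - \frac{3 \sqrt{226}}{5}\right)\right) 33 = \left(2 + \frac{3 \sqrt{226}}{5}\right) 33 = 66 + \frac{99 \sqrt{226}}{5}$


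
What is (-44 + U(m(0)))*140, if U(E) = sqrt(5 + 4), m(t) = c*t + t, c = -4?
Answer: -5740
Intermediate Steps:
m(t) = -3*t (m(t) = -4*t + t = -3*t)
U(E) = 3 (U(E) = sqrt(9) = 3)
(-44 + U(m(0)))*140 = (-44 + 3)*140 = -41*140 = -5740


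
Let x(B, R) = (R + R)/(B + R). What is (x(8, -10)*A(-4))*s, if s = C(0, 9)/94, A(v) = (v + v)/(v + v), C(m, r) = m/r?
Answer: 0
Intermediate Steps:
x(B, R) = 2*R/(B + R) (x(B, R) = (2*R)/(B + R) = 2*R/(B + R))
A(v) = 1 (A(v) = (2*v)/((2*v)) = (2*v)*(1/(2*v)) = 1)
s = 0 (s = (0/9)/94 = (0*(⅑))*(1/94) = 0*(1/94) = 0)
(x(8, -10)*A(-4))*s = ((2*(-10)/(8 - 10))*1)*0 = ((2*(-10)/(-2))*1)*0 = ((2*(-10)*(-½))*1)*0 = (10*1)*0 = 10*0 = 0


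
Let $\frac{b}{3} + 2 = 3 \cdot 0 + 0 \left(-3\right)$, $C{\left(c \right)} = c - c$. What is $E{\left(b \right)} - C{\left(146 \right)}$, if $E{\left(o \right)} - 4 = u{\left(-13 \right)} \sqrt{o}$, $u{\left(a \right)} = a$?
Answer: $4 - 13 i \sqrt{6} \approx 4.0 - 31.843 i$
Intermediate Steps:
$C{\left(c \right)} = 0$
$b = -6$ ($b = -6 + 3 \left(3 \cdot 0 + 0 \left(-3\right)\right) = -6 + 3 \left(0 + 0\right) = -6 + 3 \cdot 0 = -6 + 0 = -6$)
$E{\left(o \right)} = 4 - 13 \sqrt{o}$
$E{\left(b \right)} - C{\left(146 \right)} = \left(4 - 13 \sqrt{-6}\right) - 0 = \left(4 - 13 i \sqrt{6}\right) + 0 = 4 - 13 i \sqrt{6}$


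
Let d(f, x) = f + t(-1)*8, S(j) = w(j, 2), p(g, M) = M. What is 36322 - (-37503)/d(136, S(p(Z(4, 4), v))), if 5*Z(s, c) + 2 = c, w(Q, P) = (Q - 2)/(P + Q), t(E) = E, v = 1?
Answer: 4686719/128 ≈ 36615.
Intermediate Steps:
w(Q, P) = (-2 + Q)/(P + Q)
Z(s, c) = -2/5 + c/5
S(j) = (-2 + j)/(2 + j)
d(f, x) = -8 + f (d(f, x) = f - 1*8 = f - 8 = -8 + f)
36322 - (-37503)/d(136, S(p(Z(4, 4), v))) = 36322 - (-37503)/(-8 + 136) = 36322 - (-37503)/128 = 36322 - 1*(-37503/128) = 36322 + 37503/128 = 4686719/128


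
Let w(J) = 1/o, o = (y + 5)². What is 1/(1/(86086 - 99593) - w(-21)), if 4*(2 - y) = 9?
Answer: -4876027/216473 ≈ -22.525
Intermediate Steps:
y = -¼ (y = 2 - ¼*9 = 2 - 9/4 = -¼ ≈ -0.25000)
o = 361/16 (o = (-¼ + 5)² = (19/4)² = 361/16 ≈ 22.563)
w(J) = 16/361 (w(J) = 1/(361/16) = 16/361)
1/(1/(86086 - 99593) - w(-21)) = 1/(1/(86086 - 99593) - 1*16/361) = 1/(1/(-13507) - 16/361) = 1/(-1/13507 - 16/361) = 1/(-216473/4876027) = -4876027/216473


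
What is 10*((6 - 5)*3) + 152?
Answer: 182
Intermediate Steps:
10*((6 - 5)*3) + 152 = 10*(1*3) + 152 = 10*3 + 152 = 30 + 152 = 182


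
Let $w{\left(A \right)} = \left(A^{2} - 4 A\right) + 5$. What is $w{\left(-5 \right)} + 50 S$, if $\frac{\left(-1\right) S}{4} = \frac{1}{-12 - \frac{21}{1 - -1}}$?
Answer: $\frac{530}{9} \approx 58.889$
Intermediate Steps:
$w{\left(A \right)} = 5 + A^{2} - 4 A$
$S = \frac{8}{45}$ ($S = - \frac{4}{-12 - \frac{21}{1 - -1}} = - \frac{4}{-12 - \frac{21}{1 + 1}} = - \frac{4}{-12 - \frac{21}{2}} = - \frac{4}{- \frac{45}{2}} = \left(-4\right) \left(- \frac{2}{45}\right) = \frac{8}{45} \approx 0.17778$)
$w{\left(-5 \right)} + 50 S = \left(5 + \left(-5\right)^{2} - -20\right) + 50 \cdot \frac{8}{45} = \left(5 + 25 + 20\right) + \frac{80}{9} = 50 + \frac{80}{9} = \frac{530}{9}$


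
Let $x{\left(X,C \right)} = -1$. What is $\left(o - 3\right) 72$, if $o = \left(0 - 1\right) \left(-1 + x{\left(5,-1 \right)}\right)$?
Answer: $-72$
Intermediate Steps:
$o = 2$ ($o = \left(0 - 1\right) \left(-1 - 1\right) = \left(-1\right) \left(-2\right) = 2$)
$\left(o - 3\right) 72 = \left(2 - 3\right) 72 = \left(-1\right) 72 = -72$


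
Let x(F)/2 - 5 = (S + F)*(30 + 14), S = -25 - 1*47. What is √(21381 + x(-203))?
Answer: 53*I ≈ 53.0*I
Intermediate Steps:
S = -72 (S = -25 - 47 = -72)
x(F) = -6326 + 88*F (x(F) = 10 + 2*((-72 + F)*(30 + 14)) = 10 + 2*((-72 + F)*44) = 10 + 2*(-3168 + 44*F) = 10 + (-6336 + 88*F) = -6326 + 88*F)
√(21381 + x(-203)) = √(21381 + (-6326 + 88*(-203))) = √(21381 + (-6326 - 17864)) = √(21381 - 24190) = √(-2809) = 53*I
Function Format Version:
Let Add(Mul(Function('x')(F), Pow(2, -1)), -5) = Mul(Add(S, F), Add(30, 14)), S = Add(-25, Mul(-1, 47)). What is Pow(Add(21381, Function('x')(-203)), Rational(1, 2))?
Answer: Mul(53, I) ≈ Mul(53.000, I)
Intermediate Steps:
S = -72 (S = Add(-25, -47) = -72)
Function('x')(F) = Add(-6326, Mul(88, F)) (Function('x')(F) = Add(10, Mul(2, Mul(Add(-72, F), Add(30, 14)))) = Add(10, Mul(2, Mul(Add(-72, F), 44))) = Add(10, Mul(2, Add(-3168, Mul(44, F)))) = Add(10, Add(-6336, Mul(88, F))) = Add(-6326, Mul(88, F)))
Pow(Add(21381, Function('x')(-203)), Rational(1, 2)) = Pow(Add(21381, Add(-6326, Mul(88, -203))), Rational(1, 2)) = Pow(Add(21381, Add(-6326, -17864)), Rational(1, 2)) = Pow(Add(21381, -24190), Rational(1, 2)) = Pow(-2809, Rational(1, 2)) = Mul(53, I)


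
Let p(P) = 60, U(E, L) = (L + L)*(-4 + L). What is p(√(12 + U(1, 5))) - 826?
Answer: -766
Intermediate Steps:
U(E, L) = 2*L*(-4 + L) (U(E, L) = (2*L)*(-4 + L) = 2*L*(-4 + L))
p(√(12 + U(1, 5))) - 826 = 60 - 826 = -766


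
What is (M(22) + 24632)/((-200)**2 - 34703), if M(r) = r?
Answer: 24654/5297 ≈ 4.6543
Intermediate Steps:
(M(22) + 24632)/((-200)**2 - 34703) = (22 + 24632)/((-200)**2 - 34703) = 24654/(40000 - 34703) = 24654/5297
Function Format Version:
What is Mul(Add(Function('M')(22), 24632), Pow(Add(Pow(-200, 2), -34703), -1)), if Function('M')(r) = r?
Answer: Rational(24654, 5297) ≈ 4.6543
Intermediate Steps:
Mul(Add(Function('M')(22), 24632), Pow(Add(Pow(-200, 2), -34703), -1)) = Mul(Add(22, 24632), Pow(Add(Pow(-200, 2), -34703), -1)) = Mul(24654, Pow(Add(40000, -34703), -1)) = Mul(24654, Pow(5297, -1)) = Mul(24654, Rational(1, 5297)) = Rational(24654, 5297)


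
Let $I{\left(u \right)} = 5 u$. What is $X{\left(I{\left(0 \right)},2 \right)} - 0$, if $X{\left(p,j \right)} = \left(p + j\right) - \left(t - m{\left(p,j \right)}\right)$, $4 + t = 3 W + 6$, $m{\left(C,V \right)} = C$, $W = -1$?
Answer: $3$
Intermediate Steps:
$t = -1$ ($t = -4 + \left(3 \left(-1\right) + 6\right) = -4 + \left(-3 + 6\right) = -4 + 3 = -1$)
$X{\left(p,j \right)} = 1 + j + 2 p$ ($X{\left(p,j \right)} = \left(p + j\right) + \left(p - -1\right) = \left(j + p\right) + \left(p + 1\right) = \left(j + p\right) + \left(1 + p\right) = 1 + j + 2 p$)
$X{\left(I{\left(0 \right)},2 \right)} - 0 = \left(1 + 2 + 2 \cdot 5 \cdot 0\right) - 0 = \left(1 + 2 + 2 \cdot 0\right) + 0 = \left(1 + 2 + 0\right) + 0 = 3 + 0 = 3$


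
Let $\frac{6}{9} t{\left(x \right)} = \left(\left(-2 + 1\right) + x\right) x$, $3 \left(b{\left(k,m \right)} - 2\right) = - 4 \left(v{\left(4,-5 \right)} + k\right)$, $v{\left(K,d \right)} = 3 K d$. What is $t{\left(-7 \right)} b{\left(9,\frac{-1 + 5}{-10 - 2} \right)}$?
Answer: $5880$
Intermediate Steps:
$v{\left(K,d \right)} = 3 K d$
$b{\left(k,m \right)} = 82 - \frac{4 k}{3}$ ($b{\left(k,m \right)} = 2 + \frac{\left(-4\right) \left(3 \cdot 4 \left(-5\right) + k\right)}{3} = 2 + \frac{\left(-4\right) \left(-60 + k\right)}{3} = 2 + \frac{240 - 4 k}{3} = 2 - \left(-80 + \frac{4 k}{3}\right) = 82 - \frac{4 k}{3}$)
$t{\left(x \right)} = \frac{3 x \left(-1 + x\right)}{2}$ ($t{\left(x \right)} = \frac{3 \left(\left(-2 + 1\right) + x\right) x}{2} = \frac{3 \left(-1 + x\right) x}{2} = \frac{3 x \left(-1 + x\right)}{2}$)
$t{\left(-7 \right)} b{\left(9,\frac{-1 + 5}{-10 - 2} \right)} = \frac{3}{2} \left(-7\right) \left(-1 - 7\right) \left(82 - 12\right) = \frac{3}{2} \left(-7\right) \left(-8\right) \left(82 - 12\right) = 84 \cdot 70 = 5880$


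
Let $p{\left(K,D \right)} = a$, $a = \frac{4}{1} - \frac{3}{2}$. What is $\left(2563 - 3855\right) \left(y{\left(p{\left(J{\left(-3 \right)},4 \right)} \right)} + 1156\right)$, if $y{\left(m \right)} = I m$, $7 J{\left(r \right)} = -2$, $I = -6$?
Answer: $-1474172$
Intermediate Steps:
$J{\left(r \right)} = - \frac{2}{7}$ ($J{\left(r \right)} = \frac{1}{7} \left(-2\right) = - \frac{2}{7}$)
$a = \frac{5}{2}$ ($a = 4 \cdot 1 - \frac{3}{2} = 4 - \frac{3}{2} = \frac{5}{2} \approx 2.5$)
$p{\left(K,D \right)} = \frac{5}{2}$
$y{\left(m \right)} = - 6 m$
$\left(2563 - 3855\right) \left(y{\left(p{\left(J{\left(-3 \right)},4 \right)} \right)} + 1156\right) = \left(2563 - 3855\right) \left(\left(-6\right) \frac{5}{2} + 1156\right) = - 1292 \left(-15 + 1156\right) = \left(-1292\right) 1141 = -1474172$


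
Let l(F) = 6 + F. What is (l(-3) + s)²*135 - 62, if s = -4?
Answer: 73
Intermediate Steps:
(l(-3) + s)²*135 - 62 = ((6 - 3) - 4)²*135 - 62 = (3 - 4)²*135 - 62 = (-1)²*135 - 62 = 1*135 - 62 = 135 - 62 = 73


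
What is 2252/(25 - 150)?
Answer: -2252/125 ≈ -18.016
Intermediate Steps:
2252/(25 - 150) = 2252/(-125) = 2252*(-1/125) = -2252/125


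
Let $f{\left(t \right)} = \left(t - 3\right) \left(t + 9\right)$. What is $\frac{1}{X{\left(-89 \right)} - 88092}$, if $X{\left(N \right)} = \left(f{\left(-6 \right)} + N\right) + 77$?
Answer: $- \frac{1}{88131} \approx -1.1347 \cdot 10^{-5}$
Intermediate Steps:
$f{\left(t \right)} = \left(-3 + t\right) \left(9 + t\right)$
$X{\left(N \right)} = 50 + N$ ($X{\left(N \right)} = \left(\left(-27 + \left(-6\right)^{2} + 6 \left(-6\right)\right) + N\right) + 77 = \left(\left(-27 + 36 - 36\right) + N\right) + 77 = \left(-27 + N\right) + 77 = 50 + N$)
$\frac{1}{X{\left(-89 \right)} - 88092} = \frac{1}{\left(50 - 89\right) - 88092} = \frac{1}{-39 - 88092} = \frac{1}{-88131} = - \frac{1}{88131}$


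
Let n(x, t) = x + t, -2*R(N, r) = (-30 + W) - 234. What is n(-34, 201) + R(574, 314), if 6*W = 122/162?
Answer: 290567/972 ≈ 298.94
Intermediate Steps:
W = 61/486 (W = (122/162)/6 = (122*(1/162))/6 = (⅙)*(61/81) = 61/486 ≈ 0.12551)
R(N, r) = 128243/972 (R(N, r) = -((-30 + 61/486) - 234)/2 = -(-14519/486 - 234)/2 = -½*(-128243/486) = 128243/972)
n(x, t) = t + x
n(-34, 201) + R(574, 314) = (201 - 34) + 128243/972 = 167 + 128243/972 = 290567/972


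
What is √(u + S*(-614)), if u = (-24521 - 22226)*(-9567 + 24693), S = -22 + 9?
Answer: 2*I*√176771785 ≈ 26591.0*I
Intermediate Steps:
S = -13
u = -707095122 (u = -46747*15126 = -707095122)
√(u + S*(-614)) = √(-707095122 - 13*(-614)) = √(-707095122 + 7982) = √(-707087140) = 2*I*√176771785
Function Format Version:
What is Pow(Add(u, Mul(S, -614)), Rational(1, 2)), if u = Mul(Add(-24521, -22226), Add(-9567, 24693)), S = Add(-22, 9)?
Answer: Mul(2, I, Pow(176771785, Rational(1, 2))) ≈ Mul(26591., I)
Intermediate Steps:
S = -13
u = -707095122 (u = Mul(-46747, 15126) = -707095122)
Pow(Add(u, Mul(S, -614)), Rational(1, 2)) = Pow(Add(-707095122, Mul(-13, -614)), Rational(1, 2)) = Pow(Add(-707095122, 7982), Rational(1, 2)) = Pow(-707087140, Rational(1, 2)) = Mul(2, I, Pow(176771785, Rational(1, 2)))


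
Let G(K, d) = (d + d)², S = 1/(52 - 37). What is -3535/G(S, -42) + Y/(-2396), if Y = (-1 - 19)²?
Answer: -403295/603792 ≈ -0.66794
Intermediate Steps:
S = 1/15 ≈ 0.066667
G(K, d) = 4*d² (G(K, d) = (2*d)² = 4*d²)
Y = 400 (Y = (-20)² = 400)
-3535/G(S, -42) + Y/(-2396) = -3535/(4*(-42)²) + 400/(-2396) = -3535/(4*1764) + 400*(-1/2396) = -3535/7056 - 100/599 = -3535*1/7056 - 100/599 = -505/1008 - 100/599 = -403295/603792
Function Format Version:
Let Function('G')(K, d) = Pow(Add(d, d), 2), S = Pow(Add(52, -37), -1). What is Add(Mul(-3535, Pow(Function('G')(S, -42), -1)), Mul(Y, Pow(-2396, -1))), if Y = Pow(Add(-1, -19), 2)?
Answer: Rational(-403295, 603792) ≈ -0.66794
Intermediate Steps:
S = Rational(1, 15) (S = Pow(15, -1) = Rational(1, 15) ≈ 0.066667)
Function('G')(K, d) = Mul(4, Pow(d, 2)) (Function('G')(K, d) = Pow(Mul(2, d), 2) = Mul(4, Pow(d, 2)))
Y = 400 (Y = Pow(-20, 2) = 400)
Add(Mul(-3535, Pow(Function('G')(S, -42), -1)), Mul(Y, Pow(-2396, -1))) = Add(Mul(-3535, Pow(Mul(4, Pow(-42, 2)), -1)), Mul(400, Pow(-2396, -1))) = Add(Mul(-3535, Pow(Mul(4, 1764), -1)), Mul(400, Rational(-1, 2396))) = Add(Mul(-3535, Pow(7056, -1)), Rational(-100, 599)) = Add(Mul(-3535, Rational(1, 7056)), Rational(-100, 599)) = Add(Rational(-505, 1008), Rational(-100, 599)) = Rational(-403295, 603792)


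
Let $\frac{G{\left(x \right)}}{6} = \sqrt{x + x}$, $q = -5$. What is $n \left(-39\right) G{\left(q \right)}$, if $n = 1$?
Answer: $- 234 i \sqrt{10} \approx - 739.97 i$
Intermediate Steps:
$G{\left(x \right)} = 6 \sqrt{2} \sqrt{x}$ ($G{\left(x \right)} = 6 \sqrt{x + x} = 6 \sqrt{2 x} = 6 \sqrt{2} \sqrt{x}$)
$n \left(-39\right) G{\left(q \right)} = 1 \left(-39\right) 6 \sqrt{2} \sqrt{-5} = - 39 \cdot 6 \sqrt{2} i \sqrt{5} = - 39 \cdot 6 i \sqrt{10} = - 234 i \sqrt{10}$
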